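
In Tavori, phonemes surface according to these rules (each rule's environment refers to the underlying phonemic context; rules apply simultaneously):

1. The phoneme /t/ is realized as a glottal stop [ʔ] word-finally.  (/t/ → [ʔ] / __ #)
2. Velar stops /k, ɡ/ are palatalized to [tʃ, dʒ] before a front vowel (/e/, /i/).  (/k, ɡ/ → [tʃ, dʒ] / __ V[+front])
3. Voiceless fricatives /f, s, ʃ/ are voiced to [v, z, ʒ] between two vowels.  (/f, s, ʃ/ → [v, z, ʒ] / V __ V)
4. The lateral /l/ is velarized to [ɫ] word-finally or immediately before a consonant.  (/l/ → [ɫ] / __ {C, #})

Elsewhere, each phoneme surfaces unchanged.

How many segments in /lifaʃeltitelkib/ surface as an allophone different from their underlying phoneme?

Segments that undergo a rule: /f/ → [v] (rule 3); /ʃ/ → [ʒ] (rule 3); /l/ → [ɫ] (rule 4); /l/ → [ɫ] (rule 4); /k/ → [tʃ] (rule 2).
All other segments surface unchanged.

5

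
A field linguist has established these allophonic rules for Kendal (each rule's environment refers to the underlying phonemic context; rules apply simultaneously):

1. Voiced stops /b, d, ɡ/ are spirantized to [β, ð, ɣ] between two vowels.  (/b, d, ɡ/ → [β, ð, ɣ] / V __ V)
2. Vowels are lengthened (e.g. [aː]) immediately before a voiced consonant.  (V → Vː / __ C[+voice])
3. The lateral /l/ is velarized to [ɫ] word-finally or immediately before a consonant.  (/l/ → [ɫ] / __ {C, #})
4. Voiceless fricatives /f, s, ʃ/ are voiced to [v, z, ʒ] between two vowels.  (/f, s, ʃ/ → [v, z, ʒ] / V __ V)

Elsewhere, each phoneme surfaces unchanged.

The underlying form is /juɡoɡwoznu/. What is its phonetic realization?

[juːɣoːɡwoːznu]

Rule 2 applies to /u/ (between /j/ and /ɡ/: before a voiced consonant) → [uː].
/ɡ/ — between /u/ and /o/, between two vowels — surfaces as [ɣ] (rule 1).
/o/ meets the environment for rule 2 (before a voiced consonant) → [oː].
/ɡ/ (between /o/ and /w/) fails the environment for rule 1, so it stays [ɡ].
/o/ (between /w/ and /z/) occurs before a voiced consonant → [oː] by rule 2.
/u/ — word-final; rule 2 does not apply here → [u].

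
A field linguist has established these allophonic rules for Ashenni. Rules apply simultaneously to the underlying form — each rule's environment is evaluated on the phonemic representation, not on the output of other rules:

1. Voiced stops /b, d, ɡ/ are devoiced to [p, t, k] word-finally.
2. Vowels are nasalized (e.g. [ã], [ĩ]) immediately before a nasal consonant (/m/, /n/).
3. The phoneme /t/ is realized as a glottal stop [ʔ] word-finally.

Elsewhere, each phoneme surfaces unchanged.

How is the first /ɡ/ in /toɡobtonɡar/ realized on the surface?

[ɡ]

/ɡ/ (between /o/ and /o/) fails the environment for rule 1, so it stays [ɡ].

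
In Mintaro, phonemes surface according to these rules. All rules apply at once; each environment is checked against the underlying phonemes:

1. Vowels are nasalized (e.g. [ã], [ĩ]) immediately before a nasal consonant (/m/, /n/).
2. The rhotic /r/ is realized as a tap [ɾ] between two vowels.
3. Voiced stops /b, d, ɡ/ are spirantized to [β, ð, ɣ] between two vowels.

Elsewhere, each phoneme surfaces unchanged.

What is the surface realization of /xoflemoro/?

/o/ (between /x/ and /f/) fails the environment for rule 1, so it stays [o].
/e/ (between /l/ and /m/): before a nasal consonant, so rule 1 applies → [ẽ].
/o/ — between /m/ and /r/; rule 1 does not apply here → [o].
/r/ (between /o/ and /o/): between two vowels, so rule 2 applies → [ɾ].
/o/ (word-final) fails the environment for rule 1, so it stays [o].

[xoflẽmoɾo]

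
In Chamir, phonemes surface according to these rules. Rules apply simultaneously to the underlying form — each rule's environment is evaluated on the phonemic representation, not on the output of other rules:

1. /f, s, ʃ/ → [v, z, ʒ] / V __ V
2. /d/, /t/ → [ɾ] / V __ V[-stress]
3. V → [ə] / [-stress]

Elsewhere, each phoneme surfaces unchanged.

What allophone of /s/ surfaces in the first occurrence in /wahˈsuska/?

/s/ (between /h/ and /u/): rule 1 targets it, but not between two vowels → unchanged [s].

[s]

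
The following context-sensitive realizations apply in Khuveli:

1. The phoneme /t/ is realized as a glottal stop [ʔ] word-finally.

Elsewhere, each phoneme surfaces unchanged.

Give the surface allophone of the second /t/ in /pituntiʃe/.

[t]

/t/ — between /n/ and /i/; rule 1 does not apply here → [t].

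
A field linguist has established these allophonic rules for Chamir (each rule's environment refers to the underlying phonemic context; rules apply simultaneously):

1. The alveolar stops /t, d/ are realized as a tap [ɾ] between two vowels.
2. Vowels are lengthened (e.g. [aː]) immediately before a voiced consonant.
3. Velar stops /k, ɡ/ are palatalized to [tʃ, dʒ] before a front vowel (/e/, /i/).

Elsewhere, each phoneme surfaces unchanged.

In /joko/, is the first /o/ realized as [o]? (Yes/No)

Yes

/o/ — between /j/ and /k/; rule 2 does not apply here → [o].
The actual realization is [o], which matches [o].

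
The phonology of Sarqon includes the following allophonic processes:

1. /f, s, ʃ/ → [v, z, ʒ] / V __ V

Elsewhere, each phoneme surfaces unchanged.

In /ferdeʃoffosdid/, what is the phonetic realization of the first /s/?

/s/ (between /o/ and /d/) fails the environment for rule 1, so it stays [s].

[s]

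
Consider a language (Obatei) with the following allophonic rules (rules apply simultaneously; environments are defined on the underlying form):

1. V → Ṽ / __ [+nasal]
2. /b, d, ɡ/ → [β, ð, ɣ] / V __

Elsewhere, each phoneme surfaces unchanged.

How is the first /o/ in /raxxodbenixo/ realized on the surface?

[o]

/o/ (between /x/ and /d/) fails the environment for rule 1, so it stays [o].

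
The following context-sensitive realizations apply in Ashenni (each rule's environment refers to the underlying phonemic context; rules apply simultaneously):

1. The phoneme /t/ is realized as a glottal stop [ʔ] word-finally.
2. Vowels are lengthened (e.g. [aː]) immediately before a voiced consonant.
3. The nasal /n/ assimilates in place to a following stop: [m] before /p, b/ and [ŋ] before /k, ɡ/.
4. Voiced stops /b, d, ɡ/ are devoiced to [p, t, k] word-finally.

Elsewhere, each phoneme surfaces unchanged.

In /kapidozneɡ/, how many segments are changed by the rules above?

Segments that undergo a rule: /i/ → [iː] (rule 2); /o/ → [oː] (rule 2); /e/ → [eː] (rule 2); /ɡ/ → [k] (rule 4).
All other segments surface unchanged.

4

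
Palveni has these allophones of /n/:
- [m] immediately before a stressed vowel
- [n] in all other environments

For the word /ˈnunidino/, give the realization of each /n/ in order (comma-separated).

Occurrence 1 (position 1): immediately before a stressed vowel → [m].
Occurrence 2 (position 3): no conditioning environment matches → elsewhere allophone [n].
Occurrence 3 (position 7): no conditioning environment matches → elsewhere allophone [n].

[m], [n], [n]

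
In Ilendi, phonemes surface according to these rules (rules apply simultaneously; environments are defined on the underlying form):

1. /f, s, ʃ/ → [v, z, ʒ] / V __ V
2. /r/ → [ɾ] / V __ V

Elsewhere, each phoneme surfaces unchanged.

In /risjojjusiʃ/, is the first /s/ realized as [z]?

No

/s/ (between /i/ and /j/): rule 1 targets it, but not between two vowels → unchanged [s].
The actual realization is [s], not [z].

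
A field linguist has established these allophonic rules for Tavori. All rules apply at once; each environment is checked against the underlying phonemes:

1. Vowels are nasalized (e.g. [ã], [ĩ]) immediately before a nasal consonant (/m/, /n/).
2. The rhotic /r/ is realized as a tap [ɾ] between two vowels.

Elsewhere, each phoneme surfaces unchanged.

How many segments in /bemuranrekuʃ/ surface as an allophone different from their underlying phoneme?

Segments that undergo a rule: /e/ → [ẽ] (rule 1); /r/ → [ɾ] (rule 2); /a/ → [ã] (rule 1).
All other segments surface unchanged.

3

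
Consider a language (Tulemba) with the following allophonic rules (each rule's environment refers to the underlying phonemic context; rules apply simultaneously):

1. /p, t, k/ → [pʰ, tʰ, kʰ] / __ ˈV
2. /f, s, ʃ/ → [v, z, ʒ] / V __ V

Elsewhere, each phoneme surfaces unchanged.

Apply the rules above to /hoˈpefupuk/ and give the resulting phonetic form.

/p/ (between /o/ and /e/): immediately before a stressed vowel, so rule 1 applies → [pʰ].
/f/ — between /e/ and /u/, between two vowels — surfaces as [v] (rule 2).
/p/ (between /u/ and /u/) fails the environment for rule 1, so it stays [p].
/k/ — word-final; rule 1 does not apply here → [k].

[hoˈpʰevupuk]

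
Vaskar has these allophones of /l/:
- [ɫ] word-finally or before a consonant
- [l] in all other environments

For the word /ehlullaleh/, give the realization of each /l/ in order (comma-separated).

[l], [ɫ], [l], [l]

Occurrence 1 (position 3): no conditioning environment matches → elsewhere allophone [l].
Occurrence 2 (position 5): word-finally or before a consonant → [ɫ].
Occurrence 3 (position 6): no conditioning environment matches → elsewhere allophone [l].
Occurrence 4 (position 8): no conditioning environment matches → elsewhere allophone [l].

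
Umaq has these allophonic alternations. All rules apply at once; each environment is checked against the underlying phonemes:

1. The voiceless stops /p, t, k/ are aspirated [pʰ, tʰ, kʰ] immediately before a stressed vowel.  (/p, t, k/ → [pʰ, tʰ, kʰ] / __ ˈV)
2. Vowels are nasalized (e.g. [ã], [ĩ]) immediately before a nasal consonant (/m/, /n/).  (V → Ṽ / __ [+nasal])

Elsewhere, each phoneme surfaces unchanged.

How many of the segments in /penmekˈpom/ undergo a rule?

Segments that undergo a rule: /e/ → [ẽ] (rule 2); /p/ → [pʰ] (rule 1); /o/ → [õ] (rule 2).
All other segments surface unchanged.

3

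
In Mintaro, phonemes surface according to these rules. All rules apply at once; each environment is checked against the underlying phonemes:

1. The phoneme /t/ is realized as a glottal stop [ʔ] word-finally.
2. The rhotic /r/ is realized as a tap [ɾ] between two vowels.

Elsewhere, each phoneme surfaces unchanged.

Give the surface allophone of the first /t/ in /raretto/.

/t/ (between /e/ and /t/) fails the environment for rule 1, so it stays [t].

[t]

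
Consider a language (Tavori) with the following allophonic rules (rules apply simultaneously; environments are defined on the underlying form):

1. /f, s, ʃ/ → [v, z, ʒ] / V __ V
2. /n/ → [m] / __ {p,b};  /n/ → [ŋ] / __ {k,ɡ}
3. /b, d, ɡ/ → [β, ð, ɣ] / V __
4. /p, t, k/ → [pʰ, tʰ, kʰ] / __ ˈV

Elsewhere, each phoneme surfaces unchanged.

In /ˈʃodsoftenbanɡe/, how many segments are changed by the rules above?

Segments that undergo a rule: /d/ → [ð] (rule 3); /n/ → [m] (rule 2); /n/ → [ŋ] (rule 2).
All other segments surface unchanged.

3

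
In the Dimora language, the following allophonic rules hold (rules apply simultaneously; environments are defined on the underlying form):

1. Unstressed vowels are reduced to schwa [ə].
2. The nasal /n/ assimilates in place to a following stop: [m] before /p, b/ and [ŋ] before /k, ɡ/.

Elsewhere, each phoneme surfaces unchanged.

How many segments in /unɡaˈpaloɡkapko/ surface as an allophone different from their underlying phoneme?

Segments that undergo a rule: /u/ → [ə] (rule 1); /n/ → [ŋ] (rule 2); /a/ → [ə] (rule 1); /o/ → [ə] (rule 1); /a/ → [ə] (rule 1); /o/ → [ə] (rule 1).
All other segments surface unchanged.

6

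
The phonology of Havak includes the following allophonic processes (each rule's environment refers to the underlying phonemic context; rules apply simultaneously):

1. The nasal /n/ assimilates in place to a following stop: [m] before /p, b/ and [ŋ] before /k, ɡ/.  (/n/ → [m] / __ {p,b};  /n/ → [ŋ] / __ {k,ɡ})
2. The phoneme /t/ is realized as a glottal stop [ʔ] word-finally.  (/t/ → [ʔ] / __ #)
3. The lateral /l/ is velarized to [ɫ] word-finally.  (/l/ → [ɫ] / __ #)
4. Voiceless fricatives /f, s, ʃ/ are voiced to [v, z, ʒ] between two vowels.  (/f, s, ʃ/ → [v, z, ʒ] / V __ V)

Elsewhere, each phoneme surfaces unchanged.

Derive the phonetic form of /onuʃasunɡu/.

/o/ stays [o].
/n/ (between /o/ and /u/) fails the environment for rule 1, so it stays [n].
/u/ (between /n/ and /ʃ/): no rule targets it → [u].
/ʃ/ — between /u/ and /a/, between two vowels — surfaces as [ʒ] (rule 4).
/a/ (between /ʃ/ and /s/) is unaffected → [a].
/s/ — between /a/ and /u/, between two vowels — surfaces as [z] (rule 4).
/u/ stays [u].
/n/ — between /u/ and /ɡ/, before a labial or velar stop — surfaces as [ŋ] (rule 1).
/ɡ/ (between /n/ and /u/): no rule targets it → [ɡ].
/u/ stays [u].

[onuʒazuŋɡu]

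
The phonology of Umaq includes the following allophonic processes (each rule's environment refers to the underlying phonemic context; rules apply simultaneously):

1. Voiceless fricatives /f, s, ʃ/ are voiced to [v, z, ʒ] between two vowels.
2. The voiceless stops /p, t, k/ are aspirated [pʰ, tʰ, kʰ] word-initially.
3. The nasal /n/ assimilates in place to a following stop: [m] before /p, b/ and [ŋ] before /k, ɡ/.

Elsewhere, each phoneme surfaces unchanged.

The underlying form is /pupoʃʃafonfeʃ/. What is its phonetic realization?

/p/ (word-initial) occurs word-initially → [pʰ] by rule 2.
/u/ — not in any rule's target class → [u].
/p/ — between /u/ and /o/; rule 2 does not apply here → [p].
/o/ (between /p/ and /ʃ/): no rule targets it → [o].
/ʃ/ (between /o/ and /ʃ/) is in the target of rule 1 but the environment (between two vowels) is not met → [ʃ].
/ʃ/ (between /ʃ/ and /a/) fails the environment for rule 1, so it stays [ʃ].
/a/ stays [a].
Rule 1 applies to /f/ (between /a/ and /o/: between two vowels) → [v].
/o/ stays [o].
/n/ — between /o/ and /f/; rule 3 does not apply here → [n].
/f/ (between /n/ and /e/) is in the target of rule 1 but the environment (between two vowels) is not met → [f].
/e/ — not in any rule's target class → [e].
/ʃ/ (word-final): rule 1 targets it, but not between two vowels → unchanged [ʃ].

[pʰupoʃʃavonfeʃ]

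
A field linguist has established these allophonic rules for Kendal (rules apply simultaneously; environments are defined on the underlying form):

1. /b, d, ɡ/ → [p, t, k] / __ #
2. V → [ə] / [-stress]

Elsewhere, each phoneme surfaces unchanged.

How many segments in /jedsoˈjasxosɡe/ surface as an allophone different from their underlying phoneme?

4

Segments that undergo a rule: /e/ → [ə] (rule 2); /o/ → [ə] (rule 2); /o/ → [ə] (rule 2); /e/ → [ə] (rule 2).
All other segments surface unchanged.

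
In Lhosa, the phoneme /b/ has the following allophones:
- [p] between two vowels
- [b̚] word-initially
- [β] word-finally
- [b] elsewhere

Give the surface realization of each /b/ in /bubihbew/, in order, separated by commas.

[b̚], [p], [b]

Occurrence 1 (position 1): word-initially → [b̚].
Occurrence 2 (position 3): between two vowels → [p].
Occurrence 3 (position 6): no conditioning environment matches → elsewhere allophone [b].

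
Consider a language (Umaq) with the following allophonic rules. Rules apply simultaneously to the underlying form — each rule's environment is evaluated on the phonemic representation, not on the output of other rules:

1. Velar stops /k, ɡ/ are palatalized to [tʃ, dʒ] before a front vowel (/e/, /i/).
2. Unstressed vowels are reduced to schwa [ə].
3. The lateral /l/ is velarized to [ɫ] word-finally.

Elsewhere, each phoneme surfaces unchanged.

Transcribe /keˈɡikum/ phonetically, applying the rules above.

/k/ (word-initial) occurs before a front vowel → [tʃ] by rule 1.
/e/ — between /k/ and /ɡ/, in an unstressed syllable — surfaces as [ə] (rule 2).
/ɡ/ (between /e/ and /i/) occurs before a front vowel → [dʒ] by rule 1.
/i/ (between /ɡ/ and /k/): rule 2 targets it, but not in an unstressed syllable → unchanged [i].
/k/ (between /i/ and /u/) fails the environment for rule 1, so it stays [k].
/u/ — between /k/ and /m/, in an unstressed syllable — surfaces as [ə] (rule 2).

[tʃəˈdʒikəm]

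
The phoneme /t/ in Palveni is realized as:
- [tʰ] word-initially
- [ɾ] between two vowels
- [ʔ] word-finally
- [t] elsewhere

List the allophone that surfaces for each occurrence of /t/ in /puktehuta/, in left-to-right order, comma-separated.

Occurrence 1 (position 4): no conditioning environment matches → elsewhere allophone [t].
Occurrence 2 (position 8): between two vowels → [ɾ].

[t], [ɾ]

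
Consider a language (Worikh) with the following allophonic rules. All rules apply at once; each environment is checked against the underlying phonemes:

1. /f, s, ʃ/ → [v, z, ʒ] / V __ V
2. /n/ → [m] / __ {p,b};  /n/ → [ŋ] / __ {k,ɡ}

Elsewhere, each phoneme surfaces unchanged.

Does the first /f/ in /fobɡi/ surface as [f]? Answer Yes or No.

Yes

/f/ (word-initial) is in the target of rule 1 but the environment (between two vowels) is not met → [f].
The actual realization is [f], which matches [f].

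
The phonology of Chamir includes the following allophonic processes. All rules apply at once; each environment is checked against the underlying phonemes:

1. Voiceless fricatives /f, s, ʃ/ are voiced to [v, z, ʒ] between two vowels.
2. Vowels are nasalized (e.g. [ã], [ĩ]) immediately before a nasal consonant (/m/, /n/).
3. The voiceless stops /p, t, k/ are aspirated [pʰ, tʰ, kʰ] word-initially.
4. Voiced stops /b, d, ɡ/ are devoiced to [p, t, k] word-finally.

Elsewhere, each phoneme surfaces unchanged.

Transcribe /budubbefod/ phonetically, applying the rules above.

[budubbevot]

/b/ (word-initial) fails the environment for rule 4, so it stays [b].
/u/ — between /b/ and /d/; rule 2 does not apply here → [u].
/d/ (between /u/ and /u/): rule 4 targets it, but not word-finally → unchanged [d].
/u/ — between /d/ and /b/; rule 2 does not apply here → [u].
/b/ (between /u/ and /b/) fails the environment for rule 4, so it stays [b].
/b/ (between /b/ and /e/): rule 4 targets it, but not word-finally → unchanged [b].
/e/ (between /b/ and /f/) is in the target of rule 2 but the environment (before a nasal consonant) is not met → [e].
/f/ meets the environment for rule 1 (between two vowels) → [v].
/o/ (between /f/ and /d/) is in the target of rule 2 but the environment (before a nasal consonant) is not met → [o].
/d/ meets the environment for rule 4 (word-finally) → [t].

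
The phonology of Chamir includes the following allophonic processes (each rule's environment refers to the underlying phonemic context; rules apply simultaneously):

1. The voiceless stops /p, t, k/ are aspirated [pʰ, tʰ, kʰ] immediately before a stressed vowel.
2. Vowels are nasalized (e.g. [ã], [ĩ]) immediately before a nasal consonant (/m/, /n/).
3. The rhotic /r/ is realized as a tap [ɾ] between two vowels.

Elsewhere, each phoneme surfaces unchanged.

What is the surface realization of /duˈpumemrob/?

/d/ (word-initial) is unaffected → [d].
/u/ — between /d/ and /p/; rule 2 does not apply here → [u].
/p/ (between /u/ and /u/) occurs immediately before a stressed vowel → [pʰ] by rule 1.
/u/ (between /p/ and /m/): before a nasal consonant, so rule 2 applies → [ũ].
/m/ (between /u/ and /e/): no rule targets it → [m].
/e/ meets the environment for rule 2 (before a nasal consonant) → [ẽ].
/m/ stays [m].
/r/ (between /m/ and /o/) is in the target of rule 3 but the environment (between two vowels) is not met → [r].
/o/ (between /r/ and /b/): rule 2 targets it, but not before a nasal consonant → unchanged [o].
/b/ stays [b].

[duˈpʰũmẽmrob]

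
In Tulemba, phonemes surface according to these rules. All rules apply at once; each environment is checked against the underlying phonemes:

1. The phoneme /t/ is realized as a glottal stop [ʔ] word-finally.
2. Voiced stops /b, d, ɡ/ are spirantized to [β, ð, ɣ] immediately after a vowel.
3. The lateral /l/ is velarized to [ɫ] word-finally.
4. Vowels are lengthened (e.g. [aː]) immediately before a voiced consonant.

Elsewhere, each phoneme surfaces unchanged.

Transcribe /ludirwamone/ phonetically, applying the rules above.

/l/ — word-initial; rule 3 does not apply here → [l].
/u/ (between /l/ and /d/) occurs before a voiced consonant → [uː] by rule 4.
/d/ meets the environment for rule 2 (immediately after a vowel) → [ð].
Rule 4 applies to /i/ (between /d/ and /r/: before a voiced consonant) → [iː].
/r/ (between /i/ and /w/) is unaffected → [r].
/w/ — not in any rule's target class → [w].
Rule 4 applies to /a/ (between /w/ and /m/: before a voiced consonant) → [aː].
/m/ — not in any rule's target class → [m].
/o/ meets the environment for rule 4 (before a voiced consonant) → [oː].
/n/ (between /o/ and /e/): no rule targets it → [n].
/e/ — word-final; rule 4 does not apply here → [e].

[luːðiːrwaːmoːne]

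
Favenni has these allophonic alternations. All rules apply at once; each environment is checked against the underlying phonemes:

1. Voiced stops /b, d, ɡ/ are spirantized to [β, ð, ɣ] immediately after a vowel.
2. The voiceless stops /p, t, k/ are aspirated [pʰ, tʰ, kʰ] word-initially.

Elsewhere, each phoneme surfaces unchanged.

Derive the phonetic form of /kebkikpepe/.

/k/ (word-initial): word-initially, so rule 2 applies → [kʰ].
/e/ — not in any rule's target class → [e].
/b/ — between /e/ and /k/, immediately after a vowel — surfaces as [β] (rule 1).
/k/ (between /b/ and /i/) fails the environment for rule 2, so it stays [k].
/i/ (between /k/ and /k/): no rule targets it → [i].
/k/ — between /i/ and /p/; rule 2 does not apply here → [k].
/p/ (between /k/ and /e/) fails the environment for rule 2, so it stays [p].
/e/ (between /p/ and /p/): no rule targets it → [e].
/p/ — between /e/ and /e/; rule 2 does not apply here → [p].
/e/ (word-final): no rule targets it → [e].

[kʰeβkikpepe]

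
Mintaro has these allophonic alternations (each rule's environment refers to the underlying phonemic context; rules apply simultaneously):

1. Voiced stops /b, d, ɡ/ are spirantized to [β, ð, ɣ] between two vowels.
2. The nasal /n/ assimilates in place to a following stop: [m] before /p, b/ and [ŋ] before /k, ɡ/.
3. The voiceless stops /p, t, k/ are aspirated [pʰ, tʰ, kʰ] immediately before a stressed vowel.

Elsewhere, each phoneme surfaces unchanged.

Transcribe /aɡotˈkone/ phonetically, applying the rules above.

/ɡ/ (between /a/ and /o/) occurs between two vowels → [ɣ] by rule 1.
/t/ — between /o/ and /k/; rule 3 does not apply here → [t].
/k/ (between /t/ and /o/): immediately before a stressed vowel, so rule 3 applies → [kʰ].
/n/ — between /o/ and /e/; rule 2 does not apply here → [n].

[aɣotˈkʰone]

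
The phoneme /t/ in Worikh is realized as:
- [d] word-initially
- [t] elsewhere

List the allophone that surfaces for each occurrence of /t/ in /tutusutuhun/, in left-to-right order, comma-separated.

[d], [t], [t]

Occurrence 1 (position 1): word-initially → [d].
Occurrence 2 (position 3): no conditioning environment matches → elsewhere allophone [t].
Occurrence 3 (position 7): no conditioning environment matches → elsewhere allophone [t].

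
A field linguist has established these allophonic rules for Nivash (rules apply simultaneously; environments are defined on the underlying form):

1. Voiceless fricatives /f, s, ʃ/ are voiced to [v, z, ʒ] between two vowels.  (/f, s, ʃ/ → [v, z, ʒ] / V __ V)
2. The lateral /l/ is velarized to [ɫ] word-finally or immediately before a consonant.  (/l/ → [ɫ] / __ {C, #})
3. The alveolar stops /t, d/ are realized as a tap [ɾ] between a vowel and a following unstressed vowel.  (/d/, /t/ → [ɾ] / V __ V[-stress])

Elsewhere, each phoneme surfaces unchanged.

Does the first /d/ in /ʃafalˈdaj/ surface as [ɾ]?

/d/ (between /l/ and /a/) is in the target of rule 3 but the environment (between a vowel and a following unstressed vowel) is not met → [d].
The actual realization is [d], not [ɾ].

No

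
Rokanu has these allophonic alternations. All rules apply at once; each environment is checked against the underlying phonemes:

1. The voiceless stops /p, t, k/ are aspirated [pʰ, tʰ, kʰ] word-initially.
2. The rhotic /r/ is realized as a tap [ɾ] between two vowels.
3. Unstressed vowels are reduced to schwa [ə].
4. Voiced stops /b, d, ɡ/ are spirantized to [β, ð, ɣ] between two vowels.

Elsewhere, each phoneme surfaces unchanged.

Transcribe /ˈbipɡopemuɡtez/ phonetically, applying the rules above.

[ˈbipɡəpəməɡtəz]

/b/ — word-initial; rule 4 does not apply here → [b].
/i/ (between /b/ and /p/) is in the target of rule 3 but the environment (in an unstressed syllable) is not met → [i].
/p/ (between /i/ and /ɡ/) is in the target of rule 1 but the environment (word-initially) is not met → [p].
/ɡ/ — between /p/ and /o/; rule 4 does not apply here → [ɡ].
/o/ meets the environment for rule 3 (in an unstressed syllable) → [ə].
/p/ (between /o/ and /e/): rule 1 targets it, but not word-initially → unchanged [p].
/e/ (between /p/ and /m/) occurs in an unstressed syllable → [ə] by rule 3.
/m/ (between /e/ and /u/): no rule targets it → [m].
/u/ — between /m/ and /ɡ/, in an unstressed syllable — surfaces as [ə] (rule 3).
/ɡ/ (between /u/ and /t/): rule 4 targets it, but not between two vowels → unchanged [ɡ].
/t/ (between /ɡ/ and /e/): rule 1 targets it, but not word-initially → unchanged [t].
/e/ (between /t/ and /z/) occurs in an unstressed syllable → [ə] by rule 3.
/z/ (word-final): no rule targets it → [z].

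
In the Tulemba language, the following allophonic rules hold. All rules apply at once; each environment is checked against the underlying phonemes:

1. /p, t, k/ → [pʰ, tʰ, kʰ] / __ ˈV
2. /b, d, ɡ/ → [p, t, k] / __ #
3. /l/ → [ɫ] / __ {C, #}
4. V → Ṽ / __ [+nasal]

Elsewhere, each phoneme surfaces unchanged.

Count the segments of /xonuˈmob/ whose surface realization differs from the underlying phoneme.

3

Segments that undergo a rule: /o/ → [õ] (rule 4); /u/ → [ũ] (rule 4); /b/ → [p] (rule 2).
All other segments surface unchanged.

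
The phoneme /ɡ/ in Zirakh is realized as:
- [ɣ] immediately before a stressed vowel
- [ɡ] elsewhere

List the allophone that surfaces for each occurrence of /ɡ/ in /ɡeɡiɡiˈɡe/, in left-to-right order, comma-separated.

Occurrence 1 (position 1): no conditioning environment matches → elsewhere allophone [ɡ].
Occurrence 2 (position 3): no conditioning environment matches → elsewhere allophone [ɡ].
Occurrence 3 (position 5): no conditioning environment matches → elsewhere allophone [ɡ].
Occurrence 4 (position 7): immediately before a stressed vowel → [ɣ].

[ɡ], [ɡ], [ɡ], [ɣ]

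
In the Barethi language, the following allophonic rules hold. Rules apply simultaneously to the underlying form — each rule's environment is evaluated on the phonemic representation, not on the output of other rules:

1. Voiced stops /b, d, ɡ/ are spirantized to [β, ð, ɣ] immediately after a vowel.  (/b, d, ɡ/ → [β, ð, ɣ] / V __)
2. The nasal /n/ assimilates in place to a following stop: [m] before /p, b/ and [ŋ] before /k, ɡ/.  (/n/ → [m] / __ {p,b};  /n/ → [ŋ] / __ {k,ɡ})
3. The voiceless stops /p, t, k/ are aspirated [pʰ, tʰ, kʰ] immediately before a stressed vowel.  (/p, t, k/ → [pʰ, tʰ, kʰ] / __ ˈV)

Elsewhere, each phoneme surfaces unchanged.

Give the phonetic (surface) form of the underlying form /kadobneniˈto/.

[kaðoβneniˈtʰo]

/k/ — word-initial; rule 3 does not apply here → [k].
/a/ — not in any rule's target class → [a].
/d/ (between /a/ and /o/): immediately after a vowel, so rule 1 applies → [ð].
/o/ stays [o].
/b/ (between /o/ and /n/) occurs immediately after a vowel → [β] by rule 1.
/n/ — between /b/ and /e/; rule 2 does not apply here → [n].
/e/ (between /n/ and /n/): no rule targets it → [e].
/n/ (between /e/ and /i/) fails the environment for rule 2, so it stays [n].
/i/ (between /n/ and /t/): no rule targets it → [i].
/t/ (between /i/ and /o/): immediately before a stressed vowel, so rule 3 applies → [tʰ].
/o/ stays [o].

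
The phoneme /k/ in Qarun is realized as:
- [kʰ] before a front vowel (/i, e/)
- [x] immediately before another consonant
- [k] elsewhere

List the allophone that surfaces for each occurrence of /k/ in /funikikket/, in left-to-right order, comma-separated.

[kʰ], [x], [kʰ]

Occurrence 1 (position 5): before a front vowel (/i, e/) → [kʰ].
Occurrence 2 (position 7): immediately before another consonant → [x].
Occurrence 3 (position 8): before a front vowel (/i, e/) → [kʰ].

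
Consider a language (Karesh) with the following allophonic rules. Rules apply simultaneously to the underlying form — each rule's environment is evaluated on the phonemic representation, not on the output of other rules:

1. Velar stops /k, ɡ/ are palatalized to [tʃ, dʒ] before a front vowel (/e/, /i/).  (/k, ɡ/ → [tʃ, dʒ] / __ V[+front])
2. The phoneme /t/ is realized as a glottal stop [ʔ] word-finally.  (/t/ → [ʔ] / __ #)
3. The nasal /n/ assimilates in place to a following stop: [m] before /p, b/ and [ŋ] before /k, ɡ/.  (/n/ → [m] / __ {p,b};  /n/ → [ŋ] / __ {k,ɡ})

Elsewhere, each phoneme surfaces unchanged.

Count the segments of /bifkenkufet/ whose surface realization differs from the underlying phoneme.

3

Segments that undergo a rule: /k/ → [tʃ] (rule 1); /n/ → [ŋ] (rule 3); /t/ → [ʔ] (rule 2).
All other segments surface unchanged.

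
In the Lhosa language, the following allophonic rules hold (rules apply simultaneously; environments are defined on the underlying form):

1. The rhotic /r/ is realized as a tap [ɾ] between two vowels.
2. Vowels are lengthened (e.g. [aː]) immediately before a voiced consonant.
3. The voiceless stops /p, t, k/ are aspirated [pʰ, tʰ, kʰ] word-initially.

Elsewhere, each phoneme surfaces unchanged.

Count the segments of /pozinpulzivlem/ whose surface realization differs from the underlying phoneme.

6

Segments that undergo a rule: /p/ → [pʰ] (rule 3); /o/ → [oː] (rule 2); /i/ → [iː] (rule 2); /u/ → [uː] (rule 2); /i/ → [iː] (rule 2); /e/ → [eː] (rule 2).
All other segments surface unchanged.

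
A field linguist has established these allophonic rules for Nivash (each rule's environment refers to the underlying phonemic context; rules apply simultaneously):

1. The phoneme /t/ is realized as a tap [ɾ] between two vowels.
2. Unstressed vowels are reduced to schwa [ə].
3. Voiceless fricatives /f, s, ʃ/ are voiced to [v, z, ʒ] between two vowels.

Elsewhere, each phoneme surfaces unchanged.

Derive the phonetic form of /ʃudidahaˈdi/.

[ʃədədəhəˈdi]

/ʃ/ — word-initial; rule 3 does not apply here → [ʃ].
/u/ — between /ʃ/ and /d/, in an unstressed syllable — surfaces as [ə] (rule 2).
/d/ — not in any rule's target class → [d].
/i/ (between /d/ and /d/): in an unstressed syllable, so rule 2 applies → [ə].
/d/ stays [d].
/a/ — between /d/ and /h/, in an unstressed syllable — surfaces as [ə] (rule 2).
/h/ (between /a/ and /a/): no rule targets it → [h].
/a/ (between /h/ and /d/) occurs in an unstressed syllable → [ə] by rule 2.
/d/ (between /a/ and /i/): no rule targets it → [d].
/i/ (word-final) fails the environment for rule 2, so it stays [i].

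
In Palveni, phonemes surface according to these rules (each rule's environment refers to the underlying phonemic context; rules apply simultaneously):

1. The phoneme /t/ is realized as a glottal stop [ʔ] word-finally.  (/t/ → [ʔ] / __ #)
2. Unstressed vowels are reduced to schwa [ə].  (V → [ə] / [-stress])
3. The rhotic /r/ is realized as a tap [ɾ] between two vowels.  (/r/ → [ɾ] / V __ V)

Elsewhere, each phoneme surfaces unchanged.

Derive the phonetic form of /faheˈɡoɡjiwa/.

/f/ stays [f].
/a/ — between /f/ and /h/, in an unstressed syllable — surfaces as [ə] (rule 2).
/h/ (between /a/ and /e/) is unaffected → [h].
/e/ meets the environment for rule 2 (in an unstressed syllable) → [ə].
/ɡ/ — not in any rule's target class → [ɡ].
/o/ (between /ɡ/ and /ɡ/): rule 2 targets it, but not in an unstressed syllable → unchanged [o].
/ɡ/ — not in any rule's target class → [ɡ].
/j/ — not in any rule's target class → [j].
Rule 2 applies to /i/ (between /j/ and /w/: in an unstressed syllable) → [ə].
/w/ (between /i/ and /a/) is unaffected → [w].
/a/ (word-final) occurs in an unstressed syllable → [ə] by rule 2.

[fəhəˈɡoɡjəwə]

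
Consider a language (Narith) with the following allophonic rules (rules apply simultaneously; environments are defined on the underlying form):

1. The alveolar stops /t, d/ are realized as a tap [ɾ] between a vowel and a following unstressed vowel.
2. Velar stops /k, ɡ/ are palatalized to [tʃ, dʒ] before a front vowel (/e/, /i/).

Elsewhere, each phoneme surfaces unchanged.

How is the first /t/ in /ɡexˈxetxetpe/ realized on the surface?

/t/ (between /e/ and /x/): rule 1 targets it, but not between a vowel and a following unstressed vowel → unchanged [t].

[t]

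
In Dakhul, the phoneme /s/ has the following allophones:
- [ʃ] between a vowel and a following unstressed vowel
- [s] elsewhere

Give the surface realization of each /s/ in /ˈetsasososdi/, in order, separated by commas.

[s], [ʃ], [ʃ], [s]

Occurrence 1 (position 3): no conditioning environment matches → elsewhere allophone [s].
Occurrence 2 (position 5): between a vowel and a following unstressed vowel → [ʃ].
Occurrence 3 (position 7): between a vowel and a following unstressed vowel → [ʃ].
Occurrence 4 (position 9): no conditioning environment matches → elsewhere allophone [s].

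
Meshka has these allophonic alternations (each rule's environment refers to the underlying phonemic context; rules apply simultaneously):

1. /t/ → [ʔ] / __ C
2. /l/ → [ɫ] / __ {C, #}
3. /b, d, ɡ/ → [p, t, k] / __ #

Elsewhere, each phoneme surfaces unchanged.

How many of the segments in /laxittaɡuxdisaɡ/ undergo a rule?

2

Segments that undergo a rule: /t/ → [ʔ] (rule 1); /ɡ/ → [k] (rule 3).
All other segments surface unchanged.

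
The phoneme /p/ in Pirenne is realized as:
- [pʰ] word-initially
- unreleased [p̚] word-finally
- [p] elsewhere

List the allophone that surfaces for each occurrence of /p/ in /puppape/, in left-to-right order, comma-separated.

[pʰ], [p], [p], [p]

Occurrence 1 (position 1): word-initially → [pʰ].
Occurrence 2 (position 3): no conditioning environment matches → elsewhere allophone [p].
Occurrence 3 (position 4): no conditioning environment matches → elsewhere allophone [p].
Occurrence 4 (position 6): no conditioning environment matches → elsewhere allophone [p].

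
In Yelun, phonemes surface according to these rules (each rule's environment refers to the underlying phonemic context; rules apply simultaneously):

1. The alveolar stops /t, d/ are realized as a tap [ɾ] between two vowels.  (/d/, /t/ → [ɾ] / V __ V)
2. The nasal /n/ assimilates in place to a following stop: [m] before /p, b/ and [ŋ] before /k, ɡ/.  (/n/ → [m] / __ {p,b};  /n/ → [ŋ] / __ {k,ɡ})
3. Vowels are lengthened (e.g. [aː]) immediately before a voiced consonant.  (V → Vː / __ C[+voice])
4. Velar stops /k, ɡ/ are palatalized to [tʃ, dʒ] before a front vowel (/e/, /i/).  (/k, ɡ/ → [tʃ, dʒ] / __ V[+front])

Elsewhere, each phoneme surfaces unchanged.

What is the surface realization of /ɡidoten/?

[dʒiːɾoɾeːn]

/ɡ/ (word-initial) occurs before a front vowel → [dʒ] by rule 4.
Rule 3 applies to /i/ (between /ɡ/ and /d/: before a voiced consonant) → [iː].
/d/ — between /i/ and /o/, between two vowels — surfaces as [ɾ] (rule 1).
/o/ (between /d/ and /t/): rule 3 targets it, but not before a voiced consonant → unchanged [o].
/t/ meets the environment for rule 1 (between two vowels) → [ɾ].
/e/ — between /t/ and /n/, before a voiced consonant — surfaces as [eː] (rule 3).
/n/ (word-final) is in the target of rule 2 but the environment (before a labial or velar stop) is not met → [n].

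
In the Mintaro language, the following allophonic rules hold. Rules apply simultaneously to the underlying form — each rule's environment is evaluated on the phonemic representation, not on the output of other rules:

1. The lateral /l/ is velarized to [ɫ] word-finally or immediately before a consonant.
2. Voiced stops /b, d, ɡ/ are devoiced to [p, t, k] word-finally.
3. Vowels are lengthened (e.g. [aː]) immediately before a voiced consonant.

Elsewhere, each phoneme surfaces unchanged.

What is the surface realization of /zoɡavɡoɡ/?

[zoːɡaːvɡoːk]

Rule 3 applies to /o/ (between /z/ and /ɡ/: before a voiced consonant) → [oː].
/ɡ/ (between /o/ and /a/) is in the target of rule 2 but the environment (word-finally) is not met → [ɡ].
/a/ (between /ɡ/ and /v/) occurs before a voiced consonant → [aː] by rule 3.
/ɡ/ — between /v/ and /o/; rule 2 does not apply here → [ɡ].
/o/ (between /ɡ/ and /ɡ/): before a voiced consonant, so rule 3 applies → [oː].
/ɡ/ (word-final): word-finally, so rule 2 applies → [k].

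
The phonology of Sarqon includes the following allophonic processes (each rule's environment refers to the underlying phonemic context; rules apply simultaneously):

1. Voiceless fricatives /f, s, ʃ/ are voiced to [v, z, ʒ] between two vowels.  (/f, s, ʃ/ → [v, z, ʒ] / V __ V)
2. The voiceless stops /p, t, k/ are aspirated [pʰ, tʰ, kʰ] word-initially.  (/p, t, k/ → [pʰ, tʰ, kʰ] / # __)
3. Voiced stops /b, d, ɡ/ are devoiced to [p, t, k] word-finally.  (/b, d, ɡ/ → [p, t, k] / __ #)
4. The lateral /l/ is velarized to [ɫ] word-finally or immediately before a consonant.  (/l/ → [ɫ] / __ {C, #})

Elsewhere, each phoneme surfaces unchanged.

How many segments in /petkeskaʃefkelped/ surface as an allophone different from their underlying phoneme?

Segments that undergo a rule: /p/ → [pʰ] (rule 2); /ʃ/ → [ʒ] (rule 1); /l/ → [ɫ] (rule 4); /d/ → [t] (rule 3).
All other segments surface unchanged.

4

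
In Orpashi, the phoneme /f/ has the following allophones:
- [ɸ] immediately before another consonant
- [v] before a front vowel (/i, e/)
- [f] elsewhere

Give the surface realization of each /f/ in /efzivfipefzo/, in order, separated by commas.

[ɸ], [v], [ɸ]

Occurrence 1 (position 2): immediately before another consonant → [ɸ].
Occurrence 2 (position 6): before a front vowel (/i, e/) → [v].
Occurrence 3 (position 10): immediately before another consonant → [ɸ].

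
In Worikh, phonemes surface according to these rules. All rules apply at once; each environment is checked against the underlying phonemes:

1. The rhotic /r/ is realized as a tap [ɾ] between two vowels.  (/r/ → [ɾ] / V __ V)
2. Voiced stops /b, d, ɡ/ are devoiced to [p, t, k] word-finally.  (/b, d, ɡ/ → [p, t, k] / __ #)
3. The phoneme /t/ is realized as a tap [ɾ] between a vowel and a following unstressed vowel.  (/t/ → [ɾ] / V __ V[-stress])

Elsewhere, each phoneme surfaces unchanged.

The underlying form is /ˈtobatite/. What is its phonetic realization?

/t/ — word-initial; rule 3 does not apply here → [t].
/o/ — not in any rule's target class → [o].
/b/ (between /o/ and /a/): rule 2 targets it, but not word-finally → unchanged [b].
/a/ (between /b/ and /t/): no rule targets it → [a].
/t/ (between /a/ and /i/): between a vowel and a following unstressed vowel, so rule 3 applies → [ɾ].
/i/ (between /t/ and /t/) is unaffected → [i].
/t/ (between /i/ and /e/): between a vowel and a following unstressed vowel, so rule 3 applies → [ɾ].
/e/ (word-final) is unaffected → [e].

[ˈtobaɾiɾe]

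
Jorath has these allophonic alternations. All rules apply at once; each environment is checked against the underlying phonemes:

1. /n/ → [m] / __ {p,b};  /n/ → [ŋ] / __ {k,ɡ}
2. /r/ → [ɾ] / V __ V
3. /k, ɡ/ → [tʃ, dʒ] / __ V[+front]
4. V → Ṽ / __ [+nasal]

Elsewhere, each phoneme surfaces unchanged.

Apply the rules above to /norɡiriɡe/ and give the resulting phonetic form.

/n/ — word-initial; rule 1 does not apply here → [n].
/o/ (between /n/ and /r/) is in the target of rule 4 but the environment (before a nasal consonant) is not met → [o].
/r/ (between /o/ and /ɡ/) is in the target of rule 2 but the environment (between two vowels) is not met → [r].
/ɡ/ — between /r/ and /i/, before a front vowel — surfaces as [dʒ] (rule 3).
/i/ (between /ɡ/ and /r/): rule 4 targets it, but not before a nasal consonant → unchanged [i].
/r/ — between /i/ and /i/, between two vowels — surfaces as [ɾ] (rule 2).
/i/ (between /r/ and /ɡ/) fails the environment for rule 4, so it stays [i].
/ɡ/ — between /i/ and /e/, before a front vowel — surfaces as [dʒ] (rule 3).
/e/ — word-final; rule 4 does not apply here → [e].

[nordʒiɾidʒe]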